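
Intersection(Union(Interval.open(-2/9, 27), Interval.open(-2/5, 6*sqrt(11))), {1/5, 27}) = {1/5}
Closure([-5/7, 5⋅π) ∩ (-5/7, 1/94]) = [-5/7, 1/94]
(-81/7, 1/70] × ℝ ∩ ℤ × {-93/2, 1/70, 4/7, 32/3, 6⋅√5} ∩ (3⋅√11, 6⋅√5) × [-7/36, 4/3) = ∅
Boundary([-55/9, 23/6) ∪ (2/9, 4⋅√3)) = {-55/9, 4⋅√3}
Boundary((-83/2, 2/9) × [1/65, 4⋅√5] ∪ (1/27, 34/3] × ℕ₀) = ([2/9, 34/3] × ℕ₀) ∪ ({-83/2, 2/9} × [1/65, 4⋅√5]) ∪ ([-83/2, 2/9] × {1/65, 4⋅√5}) ∪ ([1/27, 34/3] × ℕ₀ \ (1/65, 4⋅√5))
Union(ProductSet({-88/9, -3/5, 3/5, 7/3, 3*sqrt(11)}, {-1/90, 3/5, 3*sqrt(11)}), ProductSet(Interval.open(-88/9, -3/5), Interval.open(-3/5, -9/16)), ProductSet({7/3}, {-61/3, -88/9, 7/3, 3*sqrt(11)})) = Union(ProductSet({7/3}, {-61/3, -88/9, 7/3, 3*sqrt(11)}), ProductSet({-88/9, -3/5, 3/5, 7/3, 3*sqrt(11)}, {-1/90, 3/5, 3*sqrt(11)}), ProductSet(Interval.open(-88/9, -3/5), Interval.open(-3/5, -9/16)))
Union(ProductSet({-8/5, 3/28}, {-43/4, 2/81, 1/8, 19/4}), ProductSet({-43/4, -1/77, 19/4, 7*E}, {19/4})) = Union(ProductSet({-8/5, 3/28}, {-43/4, 2/81, 1/8, 19/4}), ProductSet({-43/4, -1/77, 19/4, 7*E}, {19/4}))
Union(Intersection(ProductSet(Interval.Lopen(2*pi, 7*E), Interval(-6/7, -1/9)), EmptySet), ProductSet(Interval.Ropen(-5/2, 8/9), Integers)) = ProductSet(Interval.Ropen(-5/2, 8/9), Integers)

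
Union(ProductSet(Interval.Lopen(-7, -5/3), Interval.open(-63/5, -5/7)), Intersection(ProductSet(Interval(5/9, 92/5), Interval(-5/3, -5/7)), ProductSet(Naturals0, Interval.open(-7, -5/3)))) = ProductSet(Interval.Lopen(-7, -5/3), Interval.open(-63/5, -5/7))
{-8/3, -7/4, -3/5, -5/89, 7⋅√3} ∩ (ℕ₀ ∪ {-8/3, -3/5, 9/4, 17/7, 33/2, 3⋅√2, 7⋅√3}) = {-8/3, -3/5, 7⋅√3}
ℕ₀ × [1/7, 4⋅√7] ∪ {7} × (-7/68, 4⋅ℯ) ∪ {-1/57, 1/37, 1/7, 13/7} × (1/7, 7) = ({7} × (-7/68, 4⋅ℯ)) ∪ ({-1/57, 1/37, 1/7, 13/7} × (1/7, 7)) ∪ (ℕ₀ × [1/7, 4⋅√7])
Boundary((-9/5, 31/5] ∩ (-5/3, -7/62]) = {-5/3, -7/62}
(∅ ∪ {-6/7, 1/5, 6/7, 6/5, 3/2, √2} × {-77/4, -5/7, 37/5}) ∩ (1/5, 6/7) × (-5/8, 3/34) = ∅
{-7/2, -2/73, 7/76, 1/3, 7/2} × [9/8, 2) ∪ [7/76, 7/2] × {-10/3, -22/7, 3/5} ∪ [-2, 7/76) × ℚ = ([-2, 7/76) × ℚ) ∪ ([7/76, 7/2] × {-10/3, -22/7, 3/5}) ∪ ({-7/2, -2/73, 7/76, 1/3, 7/2} × [9/8, 2))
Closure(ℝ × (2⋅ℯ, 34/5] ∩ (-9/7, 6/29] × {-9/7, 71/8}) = ∅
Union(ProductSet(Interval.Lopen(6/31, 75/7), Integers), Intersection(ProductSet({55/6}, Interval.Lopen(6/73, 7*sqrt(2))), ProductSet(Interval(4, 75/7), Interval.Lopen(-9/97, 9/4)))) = Union(ProductSet({55/6}, Interval.Lopen(6/73, 9/4)), ProductSet(Interval.Lopen(6/31, 75/7), Integers))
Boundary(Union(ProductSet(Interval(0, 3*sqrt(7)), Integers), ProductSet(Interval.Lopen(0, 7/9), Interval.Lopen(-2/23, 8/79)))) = Union(ProductSet({0, 7/9}, Interval(-2/23, 8/79)), ProductSet(Interval(0, 7/9), {-2/23, 8/79}), ProductSet(Interval(0, 3*sqrt(7)), Complement(Integers, Interval.open(-2/23, 8/79))), ProductSet(Union({0}, Interval(7/9, 3*sqrt(7))), Integers))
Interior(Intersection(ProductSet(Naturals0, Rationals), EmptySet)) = EmptySet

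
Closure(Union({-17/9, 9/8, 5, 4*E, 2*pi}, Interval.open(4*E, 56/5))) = Union({-17/9, 9/8, 5, 2*pi}, Interval(4*E, 56/5))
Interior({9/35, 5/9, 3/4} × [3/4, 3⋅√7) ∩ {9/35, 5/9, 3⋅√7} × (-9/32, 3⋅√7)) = ∅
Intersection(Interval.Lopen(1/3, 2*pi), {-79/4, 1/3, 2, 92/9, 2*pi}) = {2, 2*pi}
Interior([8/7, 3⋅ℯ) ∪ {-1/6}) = (8/7, 3⋅ℯ)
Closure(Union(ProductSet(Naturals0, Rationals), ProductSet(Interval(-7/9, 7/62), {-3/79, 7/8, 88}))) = Union(ProductSet(Interval(-7/9, 7/62), {-3/79, 7/8, 88}), ProductSet(Naturals0, Reals))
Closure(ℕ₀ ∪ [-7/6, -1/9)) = [-7/6, -1/9] ∪ ℕ₀ ∪ (ℕ₀ \ (-7/6, -1/9))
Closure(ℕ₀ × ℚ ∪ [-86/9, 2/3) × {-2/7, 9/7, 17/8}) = (ℕ₀ × ℝ) ∪ ([-86/9, 2/3] × {-2/7, 9/7, 17/8})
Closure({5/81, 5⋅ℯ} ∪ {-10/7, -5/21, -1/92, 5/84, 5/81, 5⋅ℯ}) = {-10/7, -5/21, -1/92, 5/84, 5/81, 5⋅ℯ}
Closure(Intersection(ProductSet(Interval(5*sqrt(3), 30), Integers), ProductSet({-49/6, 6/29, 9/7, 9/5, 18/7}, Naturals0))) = EmptySet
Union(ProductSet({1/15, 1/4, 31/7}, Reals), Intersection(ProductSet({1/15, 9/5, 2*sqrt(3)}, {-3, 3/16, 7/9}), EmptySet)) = ProductSet({1/15, 1/4, 31/7}, Reals)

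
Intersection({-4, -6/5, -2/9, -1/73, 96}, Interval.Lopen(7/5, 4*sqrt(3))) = EmptySet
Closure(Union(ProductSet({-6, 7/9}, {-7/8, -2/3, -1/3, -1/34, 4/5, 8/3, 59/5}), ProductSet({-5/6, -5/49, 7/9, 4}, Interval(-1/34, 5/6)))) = Union(ProductSet({-6, 7/9}, {-7/8, -2/3, -1/3, -1/34, 4/5, 8/3, 59/5}), ProductSet({-5/6, -5/49, 7/9, 4}, Interval(-1/34, 5/6)))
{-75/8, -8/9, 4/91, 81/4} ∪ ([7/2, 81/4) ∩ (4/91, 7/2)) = {-75/8, -8/9, 4/91, 81/4}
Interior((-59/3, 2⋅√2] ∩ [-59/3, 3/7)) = (-59/3, 3/7)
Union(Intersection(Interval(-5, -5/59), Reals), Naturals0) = Union(Interval(-5, -5/59), Naturals0)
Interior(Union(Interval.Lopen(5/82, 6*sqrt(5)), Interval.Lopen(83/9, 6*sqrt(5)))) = Interval.open(5/82, 6*sqrt(5))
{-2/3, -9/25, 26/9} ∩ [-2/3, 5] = {-2/3, -9/25, 26/9}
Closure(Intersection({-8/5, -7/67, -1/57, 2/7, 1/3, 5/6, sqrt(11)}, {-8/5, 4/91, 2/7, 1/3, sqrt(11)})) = {-8/5, 2/7, 1/3, sqrt(11)}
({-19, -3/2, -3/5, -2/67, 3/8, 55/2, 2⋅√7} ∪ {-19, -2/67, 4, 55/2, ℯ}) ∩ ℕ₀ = {4}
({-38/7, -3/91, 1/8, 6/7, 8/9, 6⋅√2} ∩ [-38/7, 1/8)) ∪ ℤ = ℤ ∪ {-38/7, -3/91}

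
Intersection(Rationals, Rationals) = Rationals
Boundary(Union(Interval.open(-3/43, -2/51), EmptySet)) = {-3/43, -2/51}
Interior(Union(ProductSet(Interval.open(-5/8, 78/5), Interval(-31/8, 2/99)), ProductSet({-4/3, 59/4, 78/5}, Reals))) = ProductSet(Interval.open(-5/8, 78/5), Interval.open(-31/8, 2/99))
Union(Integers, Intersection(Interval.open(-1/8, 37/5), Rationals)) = Union(Integers, Intersection(Interval.open(-1/8, 37/5), Rationals))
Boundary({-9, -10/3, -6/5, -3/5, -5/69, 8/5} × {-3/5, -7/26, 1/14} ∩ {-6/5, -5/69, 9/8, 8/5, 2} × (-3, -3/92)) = {-6/5, -5/69, 8/5} × {-3/5, -7/26}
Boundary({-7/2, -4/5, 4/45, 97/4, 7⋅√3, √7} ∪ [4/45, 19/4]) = {-7/2, -4/5, 4/45, 19/4, 97/4, 7⋅√3}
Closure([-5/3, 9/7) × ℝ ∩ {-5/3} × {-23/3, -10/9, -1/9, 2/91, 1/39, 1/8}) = {-5/3} × {-23/3, -10/9, -1/9, 2/91, 1/39, 1/8}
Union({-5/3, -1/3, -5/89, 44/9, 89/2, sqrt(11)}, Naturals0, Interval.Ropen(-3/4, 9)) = Union({-5/3, 89/2}, Interval(-3/4, 9), Naturals0)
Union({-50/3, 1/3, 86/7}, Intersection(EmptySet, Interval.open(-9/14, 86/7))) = {-50/3, 1/3, 86/7}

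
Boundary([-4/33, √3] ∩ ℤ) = {0, 1}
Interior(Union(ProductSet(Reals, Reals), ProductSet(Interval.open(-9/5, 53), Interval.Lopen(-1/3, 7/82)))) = ProductSet(Reals, Reals)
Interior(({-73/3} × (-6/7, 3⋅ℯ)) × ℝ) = ∅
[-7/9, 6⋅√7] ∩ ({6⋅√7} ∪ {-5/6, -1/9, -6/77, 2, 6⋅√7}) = {-1/9, -6/77, 2, 6⋅√7}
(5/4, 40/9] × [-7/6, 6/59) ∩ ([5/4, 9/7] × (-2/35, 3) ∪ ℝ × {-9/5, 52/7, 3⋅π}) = (5/4, 9/7] × (-2/35, 6/59)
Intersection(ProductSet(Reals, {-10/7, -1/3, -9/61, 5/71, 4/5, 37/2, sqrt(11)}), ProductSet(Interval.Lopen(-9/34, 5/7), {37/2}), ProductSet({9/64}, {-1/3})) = EmptySet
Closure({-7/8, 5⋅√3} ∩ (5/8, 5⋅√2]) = ∅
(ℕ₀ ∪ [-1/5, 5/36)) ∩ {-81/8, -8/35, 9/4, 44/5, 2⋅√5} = ∅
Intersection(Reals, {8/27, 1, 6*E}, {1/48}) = EmptySet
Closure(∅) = ∅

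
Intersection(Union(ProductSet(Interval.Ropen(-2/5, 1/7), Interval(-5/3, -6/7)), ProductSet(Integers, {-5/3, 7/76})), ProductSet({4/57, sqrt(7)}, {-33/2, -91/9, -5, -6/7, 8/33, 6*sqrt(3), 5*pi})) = ProductSet({4/57}, {-6/7})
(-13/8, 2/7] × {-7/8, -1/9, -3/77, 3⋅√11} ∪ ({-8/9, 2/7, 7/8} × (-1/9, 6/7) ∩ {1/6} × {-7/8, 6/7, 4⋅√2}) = (-13/8, 2/7] × {-7/8, -1/9, -3/77, 3⋅√11}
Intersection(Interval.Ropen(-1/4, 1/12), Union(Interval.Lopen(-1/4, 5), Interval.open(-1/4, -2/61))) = Interval.open(-1/4, 1/12)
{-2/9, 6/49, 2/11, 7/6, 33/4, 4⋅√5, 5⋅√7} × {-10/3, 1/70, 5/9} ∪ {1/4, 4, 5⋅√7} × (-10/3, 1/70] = ({1/4, 4, 5⋅√7} × (-10/3, 1/70]) ∪ ({-2/9, 6/49, 2/11, 7/6, 33/4, 4⋅√5, 5⋅√7} × {-10/3, 1/70, 5/9})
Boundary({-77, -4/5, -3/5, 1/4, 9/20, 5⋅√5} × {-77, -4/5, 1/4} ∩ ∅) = ∅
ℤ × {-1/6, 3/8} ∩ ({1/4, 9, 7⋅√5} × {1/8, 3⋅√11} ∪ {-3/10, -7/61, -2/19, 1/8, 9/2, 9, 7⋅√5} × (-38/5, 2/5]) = {9} × {-1/6, 3/8}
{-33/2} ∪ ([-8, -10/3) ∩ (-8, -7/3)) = {-33/2} ∪ (-8, -10/3)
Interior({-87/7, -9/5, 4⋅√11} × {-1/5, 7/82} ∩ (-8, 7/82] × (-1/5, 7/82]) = ∅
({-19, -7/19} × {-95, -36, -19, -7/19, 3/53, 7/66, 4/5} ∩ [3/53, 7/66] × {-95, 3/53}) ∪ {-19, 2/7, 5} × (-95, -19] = {-19, 2/7, 5} × (-95, -19]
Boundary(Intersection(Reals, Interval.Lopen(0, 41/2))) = {0, 41/2}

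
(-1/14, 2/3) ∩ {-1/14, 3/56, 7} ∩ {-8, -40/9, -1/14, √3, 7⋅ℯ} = ∅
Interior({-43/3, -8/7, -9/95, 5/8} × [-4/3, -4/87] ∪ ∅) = ∅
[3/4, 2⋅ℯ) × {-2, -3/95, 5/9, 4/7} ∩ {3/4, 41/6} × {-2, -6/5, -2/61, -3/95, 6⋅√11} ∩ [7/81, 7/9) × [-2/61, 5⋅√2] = {3/4} × {-3/95}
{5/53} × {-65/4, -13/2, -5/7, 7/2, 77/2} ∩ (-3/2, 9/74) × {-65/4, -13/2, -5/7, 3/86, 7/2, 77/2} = {5/53} × {-65/4, -13/2, -5/7, 7/2, 77/2}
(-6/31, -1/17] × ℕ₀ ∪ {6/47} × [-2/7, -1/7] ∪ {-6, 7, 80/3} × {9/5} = ({-6, 7, 80/3} × {9/5}) ∪ ((-6/31, -1/17] × ℕ₀) ∪ ({6/47} × [-2/7, -1/7])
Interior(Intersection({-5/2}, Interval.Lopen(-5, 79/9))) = EmptySet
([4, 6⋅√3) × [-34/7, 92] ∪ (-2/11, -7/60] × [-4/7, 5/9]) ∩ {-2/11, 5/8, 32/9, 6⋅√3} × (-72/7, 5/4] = ∅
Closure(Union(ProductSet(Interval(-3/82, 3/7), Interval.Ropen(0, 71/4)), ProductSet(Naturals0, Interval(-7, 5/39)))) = Union(ProductSet(Interval(-3/82, 3/7), Interval(0, 71/4)), ProductSet(Naturals0, Interval(-7, 5/39)))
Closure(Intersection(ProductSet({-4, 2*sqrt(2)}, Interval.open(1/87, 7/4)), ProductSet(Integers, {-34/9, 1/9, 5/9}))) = ProductSet({-4}, {1/9, 5/9})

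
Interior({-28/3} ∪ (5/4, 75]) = (5/4, 75)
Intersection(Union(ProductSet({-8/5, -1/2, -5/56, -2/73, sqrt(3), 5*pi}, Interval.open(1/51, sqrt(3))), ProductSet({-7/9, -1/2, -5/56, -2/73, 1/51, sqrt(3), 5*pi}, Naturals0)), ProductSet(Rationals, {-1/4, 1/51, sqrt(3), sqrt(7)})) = EmptySet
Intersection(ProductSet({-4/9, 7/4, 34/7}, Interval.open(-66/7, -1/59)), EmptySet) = EmptySet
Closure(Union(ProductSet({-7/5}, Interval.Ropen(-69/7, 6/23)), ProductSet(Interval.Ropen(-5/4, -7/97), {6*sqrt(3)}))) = Union(ProductSet({-7/5}, Interval(-69/7, 6/23)), ProductSet(Interval(-5/4, -7/97), {6*sqrt(3)}))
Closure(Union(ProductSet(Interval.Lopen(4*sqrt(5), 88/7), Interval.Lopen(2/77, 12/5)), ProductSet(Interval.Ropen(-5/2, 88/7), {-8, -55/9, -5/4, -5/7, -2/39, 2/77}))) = Union(ProductSet({88/7, 4*sqrt(5)}, Interval(2/77, 12/5)), ProductSet(Interval(-5/2, 88/7), {-8, -55/9, -5/4, -5/7, -2/39, 2/77}), ProductSet(Interval(4*sqrt(5), 88/7), {2/77, 12/5}), ProductSet(Interval.Lopen(4*sqrt(5), 88/7), Interval.Lopen(2/77, 12/5)))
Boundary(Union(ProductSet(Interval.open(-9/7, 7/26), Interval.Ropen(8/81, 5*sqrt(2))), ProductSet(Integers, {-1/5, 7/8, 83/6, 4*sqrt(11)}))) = Union(ProductSet(Complement(Integers, Interval.open(-9/7, 7/26)), {-1/5, 7/8, 83/6, 4*sqrt(11)}), ProductSet({-9/7, 7/26}, Interval(8/81, 5*sqrt(2))), ProductSet(Integers, {-1/5, 83/6, 4*sqrt(11)}), ProductSet(Interval(-9/7, 7/26), {8/81, 5*sqrt(2)}))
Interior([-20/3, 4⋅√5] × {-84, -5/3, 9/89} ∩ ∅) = ∅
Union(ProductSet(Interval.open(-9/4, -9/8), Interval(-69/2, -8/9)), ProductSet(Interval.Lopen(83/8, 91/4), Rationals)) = Union(ProductSet(Interval.open(-9/4, -9/8), Interval(-69/2, -8/9)), ProductSet(Interval.Lopen(83/8, 91/4), Rationals))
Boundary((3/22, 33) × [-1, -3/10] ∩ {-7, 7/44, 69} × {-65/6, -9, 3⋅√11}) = ∅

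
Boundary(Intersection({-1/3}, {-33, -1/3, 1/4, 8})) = {-1/3}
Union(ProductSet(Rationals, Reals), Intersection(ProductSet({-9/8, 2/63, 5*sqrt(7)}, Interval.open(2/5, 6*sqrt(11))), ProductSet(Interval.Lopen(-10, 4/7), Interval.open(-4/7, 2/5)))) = ProductSet(Rationals, Reals)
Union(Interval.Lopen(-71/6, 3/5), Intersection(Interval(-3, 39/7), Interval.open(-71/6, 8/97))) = Interval.Lopen(-71/6, 3/5)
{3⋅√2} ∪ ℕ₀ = ℕ₀ ∪ {3⋅√2}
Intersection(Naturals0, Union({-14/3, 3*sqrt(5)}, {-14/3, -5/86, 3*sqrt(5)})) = EmptySet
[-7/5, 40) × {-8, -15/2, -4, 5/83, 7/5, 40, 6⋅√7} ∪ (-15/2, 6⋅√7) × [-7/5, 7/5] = ((-15/2, 6⋅√7) × [-7/5, 7/5]) ∪ ([-7/5, 40) × {-8, -15/2, -4, 5/83, 7/5, 40, 6⋅√7})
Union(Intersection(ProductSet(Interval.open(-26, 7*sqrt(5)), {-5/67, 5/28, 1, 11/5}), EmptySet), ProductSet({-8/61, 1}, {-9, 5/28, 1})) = ProductSet({-8/61, 1}, {-9, 5/28, 1})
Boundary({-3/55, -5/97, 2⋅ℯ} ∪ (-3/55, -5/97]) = {-3/55, -5/97, 2⋅ℯ}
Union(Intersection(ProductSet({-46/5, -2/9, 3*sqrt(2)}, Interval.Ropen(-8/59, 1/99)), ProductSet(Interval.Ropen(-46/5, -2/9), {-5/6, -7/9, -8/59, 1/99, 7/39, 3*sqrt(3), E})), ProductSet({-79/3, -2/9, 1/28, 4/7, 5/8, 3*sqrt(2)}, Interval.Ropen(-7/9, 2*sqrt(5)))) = Union(ProductSet({-46/5}, {-8/59}), ProductSet({-79/3, -2/9, 1/28, 4/7, 5/8, 3*sqrt(2)}, Interval.Ropen(-7/9, 2*sqrt(5))))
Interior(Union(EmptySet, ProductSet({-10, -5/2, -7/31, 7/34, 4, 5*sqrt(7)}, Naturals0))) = EmptySet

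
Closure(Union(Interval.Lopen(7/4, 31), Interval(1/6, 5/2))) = Interval(1/6, 31)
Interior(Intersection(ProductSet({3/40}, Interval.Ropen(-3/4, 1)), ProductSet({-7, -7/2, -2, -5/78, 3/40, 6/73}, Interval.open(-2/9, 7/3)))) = EmptySet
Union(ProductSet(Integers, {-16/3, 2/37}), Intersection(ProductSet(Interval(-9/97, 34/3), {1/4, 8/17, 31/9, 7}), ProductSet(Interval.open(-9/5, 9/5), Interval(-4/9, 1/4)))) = Union(ProductSet(Integers, {-16/3, 2/37}), ProductSet(Interval.Ropen(-9/97, 9/5), {1/4}))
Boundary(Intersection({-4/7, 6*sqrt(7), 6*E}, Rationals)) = {-4/7}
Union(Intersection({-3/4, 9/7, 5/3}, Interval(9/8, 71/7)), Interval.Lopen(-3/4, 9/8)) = Union({9/7, 5/3}, Interval.Lopen(-3/4, 9/8))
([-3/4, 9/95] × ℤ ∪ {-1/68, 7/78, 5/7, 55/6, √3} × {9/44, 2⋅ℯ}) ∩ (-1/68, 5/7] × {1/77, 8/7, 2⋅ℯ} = {7/78, 5/7} × {2⋅ℯ}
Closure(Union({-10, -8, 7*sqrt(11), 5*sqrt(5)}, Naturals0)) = Union({-10, -8, 7*sqrt(11), 5*sqrt(5)}, Naturals0)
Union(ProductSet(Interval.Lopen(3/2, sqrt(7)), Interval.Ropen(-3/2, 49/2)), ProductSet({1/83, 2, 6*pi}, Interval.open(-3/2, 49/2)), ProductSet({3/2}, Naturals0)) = Union(ProductSet({3/2}, Naturals0), ProductSet({1/83, 2, 6*pi}, Interval.open(-3/2, 49/2)), ProductSet(Interval.Lopen(3/2, sqrt(7)), Interval.Ropen(-3/2, 49/2)))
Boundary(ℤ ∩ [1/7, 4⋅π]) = {1, 2, …, 12}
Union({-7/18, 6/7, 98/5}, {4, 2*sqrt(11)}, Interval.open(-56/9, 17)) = Union({98/5}, Interval.open(-56/9, 17))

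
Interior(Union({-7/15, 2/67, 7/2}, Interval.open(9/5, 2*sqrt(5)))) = Interval.open(9/5, 2*sqrt(5))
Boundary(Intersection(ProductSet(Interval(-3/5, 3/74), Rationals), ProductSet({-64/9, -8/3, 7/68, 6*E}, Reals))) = EmptySet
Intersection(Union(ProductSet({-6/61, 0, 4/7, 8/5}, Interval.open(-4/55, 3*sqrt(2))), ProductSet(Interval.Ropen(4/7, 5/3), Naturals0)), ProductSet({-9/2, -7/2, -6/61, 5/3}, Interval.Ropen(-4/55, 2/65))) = ProductSet({-6/61}, Interval.open(-4/55, 2/65))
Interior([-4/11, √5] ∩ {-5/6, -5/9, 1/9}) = ∅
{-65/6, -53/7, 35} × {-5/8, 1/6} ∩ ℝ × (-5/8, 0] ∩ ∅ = ∅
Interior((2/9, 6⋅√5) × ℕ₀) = ∅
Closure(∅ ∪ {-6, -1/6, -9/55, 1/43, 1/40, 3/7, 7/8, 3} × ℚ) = {-6, -1/6, -9/55, 1/43, 1/40, 3/7, 7/8, 3} × ℝ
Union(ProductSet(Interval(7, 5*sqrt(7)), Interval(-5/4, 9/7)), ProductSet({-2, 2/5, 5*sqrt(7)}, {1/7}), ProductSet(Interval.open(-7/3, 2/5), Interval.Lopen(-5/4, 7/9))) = Union(ProductSet({-2, 2/5, 5*sqrt(7)}, {1/7}), ProductSet(Interval.open(-7/3, 2/5), Interval.Lopen(-5/4, 7/9)), ProductSet(Interval(7, 5*sqrt(7)), Interval(-5/4, 9/7)))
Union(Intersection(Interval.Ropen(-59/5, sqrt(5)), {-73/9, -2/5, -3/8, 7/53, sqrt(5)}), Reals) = Reals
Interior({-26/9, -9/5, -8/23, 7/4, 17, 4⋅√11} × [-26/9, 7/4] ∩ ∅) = ∅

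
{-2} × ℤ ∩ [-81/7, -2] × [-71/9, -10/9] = {-2} × {-7, -6, …, -2}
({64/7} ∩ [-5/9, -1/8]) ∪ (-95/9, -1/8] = (-95/9, -1/8]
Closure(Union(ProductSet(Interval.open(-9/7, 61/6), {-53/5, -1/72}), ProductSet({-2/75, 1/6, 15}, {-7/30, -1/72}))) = Union(ProductSet({-2/75, 1/6, 15}, {-7/30, -1/72}), ProductSet(Interval(-9/7, 61/6), {-53/5, -1/72}))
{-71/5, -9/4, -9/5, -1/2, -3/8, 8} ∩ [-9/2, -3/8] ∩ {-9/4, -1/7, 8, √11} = {-9/4}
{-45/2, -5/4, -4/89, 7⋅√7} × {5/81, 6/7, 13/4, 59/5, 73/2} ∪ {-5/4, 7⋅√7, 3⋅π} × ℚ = ({-5/4, 7⋅√7, 3⋅π} × ℚ) ∪ ({-45/2, -5/4, -4/89, 7⋅√7} × {5/81, 6/7, 13/4, 59/5, 73/2})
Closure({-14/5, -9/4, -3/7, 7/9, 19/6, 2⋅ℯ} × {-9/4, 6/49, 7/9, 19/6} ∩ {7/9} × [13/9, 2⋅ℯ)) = {7/9} × {19/6}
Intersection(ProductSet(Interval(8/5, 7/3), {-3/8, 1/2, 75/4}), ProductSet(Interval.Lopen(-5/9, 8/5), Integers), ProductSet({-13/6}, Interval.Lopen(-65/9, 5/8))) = EmptySet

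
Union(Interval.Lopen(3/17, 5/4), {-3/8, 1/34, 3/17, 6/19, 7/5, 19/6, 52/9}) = Union({-3/8, 1/34, 7/5, 19/6, 52/9}, Interval(3/17, 5/4))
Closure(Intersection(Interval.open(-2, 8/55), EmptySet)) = EmptySet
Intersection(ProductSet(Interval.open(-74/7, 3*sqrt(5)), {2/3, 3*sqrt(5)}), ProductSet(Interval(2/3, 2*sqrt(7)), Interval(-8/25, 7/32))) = EmptySet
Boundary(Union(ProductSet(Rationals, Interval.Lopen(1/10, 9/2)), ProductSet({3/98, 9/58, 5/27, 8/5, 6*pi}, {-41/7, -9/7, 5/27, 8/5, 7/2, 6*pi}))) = Union(ProductSet({3/98, 9/58, 5/27, 8/5, 6*pi}, {-41/7, -9/7, 5/27, 8/5, 7/2, 6*pi}), ProductSet(Reals, Interval(1/10, 9/2)))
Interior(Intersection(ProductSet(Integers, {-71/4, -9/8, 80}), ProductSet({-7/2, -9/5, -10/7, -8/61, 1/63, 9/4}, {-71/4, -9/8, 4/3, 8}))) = EmptySet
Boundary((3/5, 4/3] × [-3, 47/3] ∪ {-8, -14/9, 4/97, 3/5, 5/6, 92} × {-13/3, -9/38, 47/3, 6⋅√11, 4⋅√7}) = ({3/5, 4/3} × [-3, 47/3]) ∪ ([3/5, 4/3] × {-3, 47/3}) ∪ ({-8, -14/9, 4/97, 3/5, 5/6, 92} × {-13/3, 47/3, 6⋅√11}) ∪ ({-8, -14/9, 4/97, 3/5, 92} × {-13/3, -9/38, 47/3, 6⋅√11, 4⋅√7})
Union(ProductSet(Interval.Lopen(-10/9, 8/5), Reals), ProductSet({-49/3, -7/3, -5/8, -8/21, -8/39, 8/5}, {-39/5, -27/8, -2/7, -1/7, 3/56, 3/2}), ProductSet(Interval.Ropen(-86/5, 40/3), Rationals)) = Union(ProductSet(Interval.Ropen(-86/5, 40/3), Rationals), ProductSet(Interval.Lopen(-10/9, 8/5), Reals))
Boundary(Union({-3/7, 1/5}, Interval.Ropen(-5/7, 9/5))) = {-5/7, 9/5}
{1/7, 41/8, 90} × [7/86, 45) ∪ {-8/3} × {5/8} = ({-8/3} × {5/8}) ∪ ({1/7, 41/8, 90} × [7/86, 45))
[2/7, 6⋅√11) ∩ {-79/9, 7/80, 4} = {4}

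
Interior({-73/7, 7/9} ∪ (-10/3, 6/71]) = (-10/3, 6/71)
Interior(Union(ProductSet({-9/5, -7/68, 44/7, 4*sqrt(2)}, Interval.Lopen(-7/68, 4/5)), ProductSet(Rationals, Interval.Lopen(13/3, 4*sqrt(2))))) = EmptySet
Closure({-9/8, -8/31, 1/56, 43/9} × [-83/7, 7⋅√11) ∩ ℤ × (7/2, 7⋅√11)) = ∅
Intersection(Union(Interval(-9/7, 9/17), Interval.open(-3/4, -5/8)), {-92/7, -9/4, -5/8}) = {-5/8}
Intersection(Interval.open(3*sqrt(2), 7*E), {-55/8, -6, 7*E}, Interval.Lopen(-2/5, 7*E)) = EmptySet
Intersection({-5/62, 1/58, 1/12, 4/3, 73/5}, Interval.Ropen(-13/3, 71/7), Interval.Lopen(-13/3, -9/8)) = EmptySet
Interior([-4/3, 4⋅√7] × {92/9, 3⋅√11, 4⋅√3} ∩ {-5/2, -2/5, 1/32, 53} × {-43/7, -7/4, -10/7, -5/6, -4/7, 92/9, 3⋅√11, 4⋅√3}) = ∅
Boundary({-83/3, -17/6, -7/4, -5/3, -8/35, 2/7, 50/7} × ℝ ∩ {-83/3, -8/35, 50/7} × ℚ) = {-83/3, -8/35, 50/7} × ℝ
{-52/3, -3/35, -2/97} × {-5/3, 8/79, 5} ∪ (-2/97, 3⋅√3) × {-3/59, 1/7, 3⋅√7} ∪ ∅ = ({-52/3, -3/35, -2/97} × {-5/3, 8/79, 5}) ∪ ((-2/97, 3⋅√3) × {-3/59, 1/7, 3⋅√7})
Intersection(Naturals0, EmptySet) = EmptySet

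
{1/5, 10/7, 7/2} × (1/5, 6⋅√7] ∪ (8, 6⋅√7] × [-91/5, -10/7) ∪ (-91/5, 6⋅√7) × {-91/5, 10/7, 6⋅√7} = ({1/5, 10/7, 7/2} × (1/5, 6⋅√7]) ∪ ((8, 6⋅√7] × [-91/5, -10/7)) ∪ ((-91/5, 6⋅√7) × {-91/5, 10/7, 6⋅√7})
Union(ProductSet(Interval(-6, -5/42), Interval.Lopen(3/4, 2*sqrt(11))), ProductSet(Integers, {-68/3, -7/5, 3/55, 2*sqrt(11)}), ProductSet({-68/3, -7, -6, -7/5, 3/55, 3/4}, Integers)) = Union(ProductSet({-68/3, -7, -6, -7/5, 3/55, 3/4}, Integers), ProductSet(Integers, {-68/3, -7/5, 3/55, 2*sqrt(11)}), ProductSet(Interval(-6, -5/42), Interval.Lopen(3/4, 2*sqrt(11))))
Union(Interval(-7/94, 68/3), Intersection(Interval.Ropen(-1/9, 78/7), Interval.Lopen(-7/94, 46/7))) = Interval(-7/94, 68/3)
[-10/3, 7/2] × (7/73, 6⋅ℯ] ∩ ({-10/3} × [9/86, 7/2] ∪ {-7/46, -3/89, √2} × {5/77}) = {-10/3} × [9/86, 7/2]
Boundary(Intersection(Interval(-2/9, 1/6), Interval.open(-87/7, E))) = {-2/9, 1/6}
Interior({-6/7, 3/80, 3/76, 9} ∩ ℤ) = ∅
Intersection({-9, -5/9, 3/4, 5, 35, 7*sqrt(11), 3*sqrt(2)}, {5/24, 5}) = {5}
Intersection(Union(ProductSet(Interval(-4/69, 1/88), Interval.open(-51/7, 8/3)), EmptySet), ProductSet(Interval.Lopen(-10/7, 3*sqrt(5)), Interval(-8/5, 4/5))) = ProductSet(Interval(-4/69, 1/88), Interval(-8/5, 4/5))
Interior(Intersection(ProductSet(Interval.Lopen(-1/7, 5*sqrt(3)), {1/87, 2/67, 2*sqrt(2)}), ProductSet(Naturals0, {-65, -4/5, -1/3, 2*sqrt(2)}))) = EmptySet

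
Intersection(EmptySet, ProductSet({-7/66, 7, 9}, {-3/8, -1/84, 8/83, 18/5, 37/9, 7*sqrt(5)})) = EmptySet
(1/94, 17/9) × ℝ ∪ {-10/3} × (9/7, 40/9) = ((1/94, 17/9) × ℝ) ∪ ({-10/3} × (9/7, 40/9))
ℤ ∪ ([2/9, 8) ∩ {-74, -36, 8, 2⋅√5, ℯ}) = ℤ ∪ {2⋅√5, ℯ}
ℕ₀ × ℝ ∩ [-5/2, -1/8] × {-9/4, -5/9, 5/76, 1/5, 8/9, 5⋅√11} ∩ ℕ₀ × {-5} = ∅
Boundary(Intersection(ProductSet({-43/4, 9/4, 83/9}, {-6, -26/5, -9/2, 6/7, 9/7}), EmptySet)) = EmptySet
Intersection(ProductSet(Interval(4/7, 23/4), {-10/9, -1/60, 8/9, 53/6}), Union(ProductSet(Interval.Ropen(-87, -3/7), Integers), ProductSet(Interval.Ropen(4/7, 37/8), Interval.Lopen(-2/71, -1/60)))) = ProductSet(Interval.Ropen(4/7, 37/8), {-1/60})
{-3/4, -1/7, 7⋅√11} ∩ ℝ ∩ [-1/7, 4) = {-1/7}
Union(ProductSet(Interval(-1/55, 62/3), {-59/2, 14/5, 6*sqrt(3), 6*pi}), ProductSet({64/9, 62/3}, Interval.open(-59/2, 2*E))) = Union(ProductSet({64/9, 62/3}, Interval.open(-59/2, 2*E)), ProductSet(Interval(-1/55, 62/3), {-59/2, 14/5, 6*sqrt(3), 6*pi}))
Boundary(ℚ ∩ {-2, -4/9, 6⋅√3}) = {-2, -4/9}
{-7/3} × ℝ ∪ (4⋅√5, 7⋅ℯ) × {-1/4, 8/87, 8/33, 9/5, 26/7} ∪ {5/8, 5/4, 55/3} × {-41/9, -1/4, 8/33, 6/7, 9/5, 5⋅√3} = ({-7/3} × ℝ) ∪ ({5/8, 5/4, 55/3} × {-41/9, -1/4, 8/33, 6/7, 9/5, 5⋅√3}) ∪ ((4⋅√5, 7⋅ℯ) × {-1/4, 8/87, 8/33, 9/5, 26/7})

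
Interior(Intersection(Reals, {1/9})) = EmptySet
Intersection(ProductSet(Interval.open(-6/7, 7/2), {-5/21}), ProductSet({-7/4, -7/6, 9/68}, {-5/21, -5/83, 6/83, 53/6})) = ProductSet({9/68}, {-5/21})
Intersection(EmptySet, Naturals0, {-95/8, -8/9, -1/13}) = EmptySet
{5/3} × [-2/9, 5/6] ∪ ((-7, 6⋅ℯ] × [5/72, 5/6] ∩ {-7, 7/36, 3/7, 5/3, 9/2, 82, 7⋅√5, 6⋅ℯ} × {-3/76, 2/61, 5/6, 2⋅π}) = ({5/3} × [-2/9, 5/6]) ∪ ({7/36, 3/7, 5/3, 9/2, 7⋅√5, 6⋅ℯ} × {5/6})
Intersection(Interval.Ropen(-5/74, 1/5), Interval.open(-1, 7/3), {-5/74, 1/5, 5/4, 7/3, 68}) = {-5/74}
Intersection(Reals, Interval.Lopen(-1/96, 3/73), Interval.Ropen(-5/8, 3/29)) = Interval.Lopen(-1/96, 3/73)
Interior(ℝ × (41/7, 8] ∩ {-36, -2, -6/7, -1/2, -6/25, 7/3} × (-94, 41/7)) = ∅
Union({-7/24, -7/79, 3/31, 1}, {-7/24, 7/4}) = {-7/24, -7/79, 3/31, 1, 7/4}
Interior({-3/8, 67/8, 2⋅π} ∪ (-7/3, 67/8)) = (-7/3, 67/8)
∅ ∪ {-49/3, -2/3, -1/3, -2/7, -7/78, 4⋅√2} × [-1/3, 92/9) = {-49/3, -2/3, -1/3, -2/7, -7/78, 4⋅√2} × [-1/3, 92/9)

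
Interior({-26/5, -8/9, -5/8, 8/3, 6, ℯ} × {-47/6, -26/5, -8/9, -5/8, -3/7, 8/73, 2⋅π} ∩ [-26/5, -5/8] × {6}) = ∅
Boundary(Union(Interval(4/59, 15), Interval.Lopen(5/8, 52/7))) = {4/59, 15}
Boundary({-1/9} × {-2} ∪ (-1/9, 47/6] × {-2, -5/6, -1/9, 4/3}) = [-1/9, 47/6] × {-2, -5/6, -1/9, 4/3}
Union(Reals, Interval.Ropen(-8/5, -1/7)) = Interval(-oo, oo)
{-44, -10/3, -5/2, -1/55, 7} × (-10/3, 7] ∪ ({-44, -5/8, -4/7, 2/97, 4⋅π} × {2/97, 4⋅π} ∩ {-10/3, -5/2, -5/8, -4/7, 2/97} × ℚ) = ({-5/8, -4/7, 2/97} × {2/97}) ∪ ({-44, -10/3, -5/2, -1/55, 7} × (-10/3, 7])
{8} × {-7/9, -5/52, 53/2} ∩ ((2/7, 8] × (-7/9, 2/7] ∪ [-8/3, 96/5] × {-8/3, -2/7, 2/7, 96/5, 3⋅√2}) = {8} × {-5/52}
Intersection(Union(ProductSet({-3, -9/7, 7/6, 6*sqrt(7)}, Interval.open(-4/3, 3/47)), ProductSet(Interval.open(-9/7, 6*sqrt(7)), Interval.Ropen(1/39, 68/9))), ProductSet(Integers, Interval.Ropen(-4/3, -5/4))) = ProductSet({-3}, Interval.open(-4/3, -5/4))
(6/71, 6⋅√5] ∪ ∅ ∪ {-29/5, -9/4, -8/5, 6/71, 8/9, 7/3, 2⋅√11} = {-29/5, -9/4, -8/5} ∪ [6/71, 6⋅√5]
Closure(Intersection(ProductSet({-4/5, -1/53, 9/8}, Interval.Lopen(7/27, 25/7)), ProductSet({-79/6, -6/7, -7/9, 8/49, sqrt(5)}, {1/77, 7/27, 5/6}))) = EmptySet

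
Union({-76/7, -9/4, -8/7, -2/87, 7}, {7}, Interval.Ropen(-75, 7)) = Interval(-75, 7)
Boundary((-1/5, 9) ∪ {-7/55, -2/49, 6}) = {-1/5, 9}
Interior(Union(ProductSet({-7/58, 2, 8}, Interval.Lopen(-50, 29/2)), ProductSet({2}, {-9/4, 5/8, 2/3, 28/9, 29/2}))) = EmptySet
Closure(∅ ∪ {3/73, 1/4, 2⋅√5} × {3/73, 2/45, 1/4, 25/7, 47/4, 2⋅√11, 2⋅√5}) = {3/73, 1/4, 2⋅√5} × {3/73, 2/45, 1/4, 25/7, 47/4, 2⋅√11, 2⋅√5}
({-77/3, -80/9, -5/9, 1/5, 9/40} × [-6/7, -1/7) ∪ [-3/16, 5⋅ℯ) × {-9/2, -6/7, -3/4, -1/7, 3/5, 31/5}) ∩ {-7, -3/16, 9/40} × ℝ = ({9/40} × [-6/7, -1/7)) ∪ ({-3/16, 9/40} × {-9/2, -6/7, -3/4, -1/7, 3/5, 31/5})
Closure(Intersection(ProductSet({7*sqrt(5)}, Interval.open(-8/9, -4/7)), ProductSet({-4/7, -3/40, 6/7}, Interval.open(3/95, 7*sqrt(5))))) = EmptySet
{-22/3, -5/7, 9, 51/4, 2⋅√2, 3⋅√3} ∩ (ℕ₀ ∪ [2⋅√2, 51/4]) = {9, 51/4, 2⋅√2, 3⋅√3}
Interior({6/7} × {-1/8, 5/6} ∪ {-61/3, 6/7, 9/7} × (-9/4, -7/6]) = ∅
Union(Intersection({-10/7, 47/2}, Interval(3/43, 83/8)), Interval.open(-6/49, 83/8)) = Interval.open(-6/49, 83/8)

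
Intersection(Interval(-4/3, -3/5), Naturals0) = EmptySet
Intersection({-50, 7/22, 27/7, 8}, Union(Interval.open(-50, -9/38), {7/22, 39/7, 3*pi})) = {7/22}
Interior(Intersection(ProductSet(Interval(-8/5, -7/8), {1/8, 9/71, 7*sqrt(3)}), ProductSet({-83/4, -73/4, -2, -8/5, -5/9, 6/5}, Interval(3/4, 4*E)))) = EmptySet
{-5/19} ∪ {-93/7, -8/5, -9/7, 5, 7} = {-93/7, -8/5, -9/7, -5/19, 5, 7}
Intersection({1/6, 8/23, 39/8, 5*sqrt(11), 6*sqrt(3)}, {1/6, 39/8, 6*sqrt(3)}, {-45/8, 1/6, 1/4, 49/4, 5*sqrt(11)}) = {1/6}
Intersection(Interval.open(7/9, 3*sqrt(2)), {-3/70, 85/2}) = EmptySet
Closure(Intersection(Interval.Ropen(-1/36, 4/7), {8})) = EmptySet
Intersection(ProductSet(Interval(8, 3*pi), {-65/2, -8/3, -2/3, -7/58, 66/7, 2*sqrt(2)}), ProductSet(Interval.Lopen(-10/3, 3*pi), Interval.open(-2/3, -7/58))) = EmptySet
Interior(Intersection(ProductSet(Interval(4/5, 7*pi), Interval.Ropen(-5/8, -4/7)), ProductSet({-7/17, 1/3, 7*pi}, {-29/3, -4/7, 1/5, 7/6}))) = EmptySet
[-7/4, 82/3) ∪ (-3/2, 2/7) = [-7/4, 82/3)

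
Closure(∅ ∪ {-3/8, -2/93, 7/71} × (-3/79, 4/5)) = {-3/8, -2/93, 7/71} × [-3/79, 4/5]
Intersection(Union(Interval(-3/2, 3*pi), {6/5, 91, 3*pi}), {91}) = {91}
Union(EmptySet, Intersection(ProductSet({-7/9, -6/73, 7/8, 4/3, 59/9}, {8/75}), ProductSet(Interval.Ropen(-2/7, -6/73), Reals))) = EmptySet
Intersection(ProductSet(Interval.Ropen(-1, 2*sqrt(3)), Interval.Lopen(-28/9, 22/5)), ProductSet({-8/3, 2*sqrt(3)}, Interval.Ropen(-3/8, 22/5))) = EmptySet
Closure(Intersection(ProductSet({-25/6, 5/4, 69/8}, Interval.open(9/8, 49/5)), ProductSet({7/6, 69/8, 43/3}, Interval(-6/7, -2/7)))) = EmptySet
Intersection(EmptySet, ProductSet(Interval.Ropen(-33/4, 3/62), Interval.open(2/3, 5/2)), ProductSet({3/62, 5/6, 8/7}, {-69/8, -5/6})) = EmptySet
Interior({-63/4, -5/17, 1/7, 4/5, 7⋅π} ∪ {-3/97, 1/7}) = ∅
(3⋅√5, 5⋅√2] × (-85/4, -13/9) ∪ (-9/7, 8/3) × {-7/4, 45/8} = ((-9/7, 8/3) × {-7/4, 45/8}) ∪ ((3⋅√5, 5⋅√2] × (-85/4, -13/9))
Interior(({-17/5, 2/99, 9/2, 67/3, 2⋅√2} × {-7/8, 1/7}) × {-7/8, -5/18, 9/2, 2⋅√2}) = ∅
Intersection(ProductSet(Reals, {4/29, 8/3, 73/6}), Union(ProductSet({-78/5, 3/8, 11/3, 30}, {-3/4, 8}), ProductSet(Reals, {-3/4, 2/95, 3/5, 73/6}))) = ProductSet(Reals, {73/6})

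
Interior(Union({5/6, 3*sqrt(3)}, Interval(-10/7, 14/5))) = Interval.open(-10/7, 14/5)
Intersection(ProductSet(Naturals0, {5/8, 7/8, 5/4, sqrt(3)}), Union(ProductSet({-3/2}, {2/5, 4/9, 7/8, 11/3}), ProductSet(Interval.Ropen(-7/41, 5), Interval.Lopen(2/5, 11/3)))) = ProductSet(Range(0, 5, 1), {5/8, 7/8, 5/4, sqrt(3)})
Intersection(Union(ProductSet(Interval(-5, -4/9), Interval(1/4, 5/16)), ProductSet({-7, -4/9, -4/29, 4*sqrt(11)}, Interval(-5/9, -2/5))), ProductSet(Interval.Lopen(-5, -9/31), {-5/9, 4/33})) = ProductSet({-4/9}, {-5/9})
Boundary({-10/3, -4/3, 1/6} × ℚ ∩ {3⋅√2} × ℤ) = ∅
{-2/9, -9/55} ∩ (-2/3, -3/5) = ∅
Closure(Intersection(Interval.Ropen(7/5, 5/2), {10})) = EmptySet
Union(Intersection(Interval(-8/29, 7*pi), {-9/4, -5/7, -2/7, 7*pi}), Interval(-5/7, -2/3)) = Union({7*pi}, Interval(-5/7, -2/3))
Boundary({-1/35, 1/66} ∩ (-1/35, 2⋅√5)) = {1/66}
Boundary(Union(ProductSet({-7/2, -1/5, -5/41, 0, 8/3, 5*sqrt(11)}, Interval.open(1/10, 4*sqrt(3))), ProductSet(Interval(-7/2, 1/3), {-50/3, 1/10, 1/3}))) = Union(ProductSet({-7/2, -1/5, -5/41, 0, 8/3, 5*sqrt(11)}, Interval(1/10, 4*sqrt(3))), ProductSet(Interval(-7/2, 1/3), {-50/3, 1/10, 1/3}))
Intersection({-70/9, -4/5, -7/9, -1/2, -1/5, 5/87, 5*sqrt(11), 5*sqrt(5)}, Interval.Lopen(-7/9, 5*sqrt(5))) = {-1/2, -1/5, 5/87, 5*sqrt(5)}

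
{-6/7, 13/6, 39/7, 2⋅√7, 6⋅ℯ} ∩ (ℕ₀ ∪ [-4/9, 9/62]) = ∅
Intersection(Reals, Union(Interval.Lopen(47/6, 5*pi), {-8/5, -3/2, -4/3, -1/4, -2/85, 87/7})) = Union({-8/5, -3/2, -4/3, -1/4, -2/85}, Interval.Lopen(47/6, 5*pi))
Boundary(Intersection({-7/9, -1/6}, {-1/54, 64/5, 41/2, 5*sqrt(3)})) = EmptySet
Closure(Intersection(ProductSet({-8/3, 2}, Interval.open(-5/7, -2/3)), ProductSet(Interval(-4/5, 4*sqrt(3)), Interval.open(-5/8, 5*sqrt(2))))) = EmptySet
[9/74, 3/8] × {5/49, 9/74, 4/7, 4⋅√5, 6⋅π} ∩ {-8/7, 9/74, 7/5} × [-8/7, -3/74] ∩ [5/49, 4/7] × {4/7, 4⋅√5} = ∅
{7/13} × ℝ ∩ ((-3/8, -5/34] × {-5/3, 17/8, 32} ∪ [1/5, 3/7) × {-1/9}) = ∅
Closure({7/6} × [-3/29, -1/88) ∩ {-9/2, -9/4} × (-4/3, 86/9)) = ∅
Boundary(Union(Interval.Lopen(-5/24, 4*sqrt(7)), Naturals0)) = Union(Complement(Naturals0, Interval.open(-5/24, 4*sqrt(7))), {-5/24, 4*sqrt(7)})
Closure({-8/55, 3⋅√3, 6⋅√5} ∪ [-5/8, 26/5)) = [-5/8, 26/5] ∪ {6⋅√5}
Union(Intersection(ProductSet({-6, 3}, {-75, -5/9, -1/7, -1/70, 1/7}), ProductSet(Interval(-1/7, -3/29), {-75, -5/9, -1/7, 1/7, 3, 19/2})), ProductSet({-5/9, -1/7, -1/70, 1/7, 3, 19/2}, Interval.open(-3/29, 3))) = ProductSet({-5/9, -1/7, -1/70, 1/7, 3, 19/2}, Interval.open(-3/29, 3))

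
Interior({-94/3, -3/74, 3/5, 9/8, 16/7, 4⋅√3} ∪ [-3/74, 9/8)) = (-3/74, 9/8)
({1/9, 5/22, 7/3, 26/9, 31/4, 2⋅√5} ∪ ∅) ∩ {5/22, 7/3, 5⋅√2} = {5/22, 7/3}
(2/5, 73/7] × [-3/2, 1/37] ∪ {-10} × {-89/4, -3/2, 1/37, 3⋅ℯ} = ({-10} × {-89/4, -3/2, 1/37, 3⋅ℯ}) ∪ ((2/5, 73/7] × [-3/2, 1/37])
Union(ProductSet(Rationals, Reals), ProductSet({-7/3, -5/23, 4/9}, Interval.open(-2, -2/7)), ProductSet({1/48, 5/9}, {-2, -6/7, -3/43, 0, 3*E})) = ProductSet(Rationals, Reals)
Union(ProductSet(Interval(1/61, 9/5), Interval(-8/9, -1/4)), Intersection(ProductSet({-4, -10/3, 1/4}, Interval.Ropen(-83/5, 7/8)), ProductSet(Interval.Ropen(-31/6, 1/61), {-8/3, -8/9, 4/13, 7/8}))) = Union(ProductSet({-4, -10/3}, {-8/3, -8/9, 4/13}), ProductSet(Interval(1/61, 9/5), Interval(-8/9, -1/4)))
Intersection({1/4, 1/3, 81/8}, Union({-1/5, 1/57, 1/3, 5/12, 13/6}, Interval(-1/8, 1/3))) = {1/4, 1/3}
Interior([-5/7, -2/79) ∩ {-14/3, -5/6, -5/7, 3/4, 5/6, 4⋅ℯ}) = ∅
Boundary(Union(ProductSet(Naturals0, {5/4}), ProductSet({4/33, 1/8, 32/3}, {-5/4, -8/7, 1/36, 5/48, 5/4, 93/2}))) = Union(ProductSet({4/33, 1/8, 32/3}, {-5/4, -8/7, 1/36, 5/48, 5/4, 93/2}), ProductSet(Naturals0, {5/4}))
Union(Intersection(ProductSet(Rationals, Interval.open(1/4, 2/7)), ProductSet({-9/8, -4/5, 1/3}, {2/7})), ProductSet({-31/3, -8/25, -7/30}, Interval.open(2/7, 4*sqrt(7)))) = ProductSet({-31/3, -8/25, -7/30}, Interval.open(2/7, 4*sqrt(7)))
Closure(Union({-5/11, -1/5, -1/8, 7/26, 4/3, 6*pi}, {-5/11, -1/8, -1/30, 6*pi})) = {-5/11, -1/5, -1/8, -1/30, 7/26, 4/3, 6*pi}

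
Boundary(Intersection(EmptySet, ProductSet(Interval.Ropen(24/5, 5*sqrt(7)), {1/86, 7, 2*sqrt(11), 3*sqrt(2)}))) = EmptySet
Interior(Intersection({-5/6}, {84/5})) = EmptySet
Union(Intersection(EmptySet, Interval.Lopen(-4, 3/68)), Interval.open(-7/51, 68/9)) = Interval.open(-7/51, 68/9)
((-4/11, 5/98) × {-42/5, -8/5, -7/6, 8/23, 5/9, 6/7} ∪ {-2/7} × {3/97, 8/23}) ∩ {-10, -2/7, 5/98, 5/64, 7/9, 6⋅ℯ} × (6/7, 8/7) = ∅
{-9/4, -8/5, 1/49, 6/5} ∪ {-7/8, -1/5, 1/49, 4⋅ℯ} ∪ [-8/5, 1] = {-9/4, 6/5, 4⋅ℯ} ∪ [-8/5, 1]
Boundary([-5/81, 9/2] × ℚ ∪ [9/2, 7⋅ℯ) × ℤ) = ([-5/81, 9/2] × ℝ) ∪ ([9/2, 7⋅ℯ] × ℤ)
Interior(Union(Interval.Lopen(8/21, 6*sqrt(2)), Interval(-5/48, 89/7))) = Interval.open(-5/48, 89/7)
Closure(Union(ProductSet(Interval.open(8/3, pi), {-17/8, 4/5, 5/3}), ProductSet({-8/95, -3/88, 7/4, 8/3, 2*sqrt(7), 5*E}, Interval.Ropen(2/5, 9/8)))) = Union(ProductSet({-8/95, -3/88, 7/4, 8/3, 2*sqrt(7), 5*E}, Interval(2/5, 9/8)), ProductSet(Interval(8/3, pi), {-17/8, 4/5, 5/3}))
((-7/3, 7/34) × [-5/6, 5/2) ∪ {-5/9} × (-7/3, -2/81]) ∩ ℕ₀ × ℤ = {0} × {0, 1, 2}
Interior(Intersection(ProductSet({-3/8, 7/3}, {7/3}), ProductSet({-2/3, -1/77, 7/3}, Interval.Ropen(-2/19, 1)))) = EmptySet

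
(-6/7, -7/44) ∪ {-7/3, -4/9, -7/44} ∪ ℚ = ℚ ∪ [-6/7, -7/44]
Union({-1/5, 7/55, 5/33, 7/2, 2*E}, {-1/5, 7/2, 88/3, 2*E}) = {-1/5, 7/55, 5/33, 7/2, 88/3, 2*E}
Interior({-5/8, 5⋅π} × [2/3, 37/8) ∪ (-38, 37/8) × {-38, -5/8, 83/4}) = ∅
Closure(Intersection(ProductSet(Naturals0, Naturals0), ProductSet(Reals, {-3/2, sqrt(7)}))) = EmptySet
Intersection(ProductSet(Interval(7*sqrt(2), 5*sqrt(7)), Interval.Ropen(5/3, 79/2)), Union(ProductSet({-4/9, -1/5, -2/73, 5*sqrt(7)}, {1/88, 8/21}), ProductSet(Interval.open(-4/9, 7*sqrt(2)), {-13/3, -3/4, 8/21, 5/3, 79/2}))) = EmptySet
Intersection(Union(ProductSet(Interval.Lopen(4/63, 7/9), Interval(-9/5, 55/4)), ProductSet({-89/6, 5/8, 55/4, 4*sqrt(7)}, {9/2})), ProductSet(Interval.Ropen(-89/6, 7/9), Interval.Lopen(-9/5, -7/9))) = ProductSet(Interval.open(4/63, 7/9), Interval.Lopen(-9/5, -7/9))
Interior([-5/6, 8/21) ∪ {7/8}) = (-5/6, 8/21)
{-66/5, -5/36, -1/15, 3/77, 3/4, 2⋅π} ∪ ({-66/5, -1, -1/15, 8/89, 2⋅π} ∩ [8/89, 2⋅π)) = {-66/5, -5/36, -1/15, 3/77, 8/89, 3/4, 2⋅π}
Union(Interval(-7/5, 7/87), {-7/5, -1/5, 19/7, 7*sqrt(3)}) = Union({19/7, 7*sqrt(3)}, Interval(-7/5, 7/87))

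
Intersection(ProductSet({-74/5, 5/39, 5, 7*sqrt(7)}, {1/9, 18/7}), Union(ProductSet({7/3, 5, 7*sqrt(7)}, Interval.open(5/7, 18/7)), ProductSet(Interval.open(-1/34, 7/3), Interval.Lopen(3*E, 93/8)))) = EmptySet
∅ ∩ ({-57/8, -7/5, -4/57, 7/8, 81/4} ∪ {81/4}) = ∅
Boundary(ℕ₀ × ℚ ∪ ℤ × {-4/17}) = (ℕ₀ × ℝ) ∪ (ℤ × {-4/17})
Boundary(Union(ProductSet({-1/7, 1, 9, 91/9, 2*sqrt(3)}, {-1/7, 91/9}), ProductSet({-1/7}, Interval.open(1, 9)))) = Union(ProductSet({-1/7}, Interval(1, 9)), ProductSet({-1/7, 1, 9, 91/9, 2*sqrt(3)}, {-1/7, 91/9}))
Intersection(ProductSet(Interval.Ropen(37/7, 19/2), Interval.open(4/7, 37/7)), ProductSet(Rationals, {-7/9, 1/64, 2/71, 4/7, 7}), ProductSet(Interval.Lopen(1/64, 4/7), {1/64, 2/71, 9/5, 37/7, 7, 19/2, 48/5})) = EmptySet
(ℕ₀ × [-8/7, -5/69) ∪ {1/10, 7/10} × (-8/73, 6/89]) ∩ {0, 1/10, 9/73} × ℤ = ({0} × {-1}) ∪ ({1/10} × {0})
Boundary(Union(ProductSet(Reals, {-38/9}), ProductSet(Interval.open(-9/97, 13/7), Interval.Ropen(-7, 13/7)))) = Union(ProductSet({-9/97, 13/7}, Interval(-7, 13/7)), ProductSet(Interval(-9/97, 13/7), {-7, 13/7}), ProductSet(Union(Interval(-oo, -9/97), Interval(13/7, oo)), {-38/9}))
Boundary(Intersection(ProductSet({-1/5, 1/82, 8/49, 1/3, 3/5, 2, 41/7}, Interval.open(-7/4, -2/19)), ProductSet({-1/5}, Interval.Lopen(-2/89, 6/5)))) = EmptySet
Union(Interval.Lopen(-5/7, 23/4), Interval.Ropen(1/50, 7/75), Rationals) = Union(Interval(-5/7, 23/4), Rationals)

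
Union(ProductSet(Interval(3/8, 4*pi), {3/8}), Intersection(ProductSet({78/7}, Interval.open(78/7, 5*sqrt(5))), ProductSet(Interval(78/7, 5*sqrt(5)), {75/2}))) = ProductSet(Interval(3/8, 4*pi), {3/8})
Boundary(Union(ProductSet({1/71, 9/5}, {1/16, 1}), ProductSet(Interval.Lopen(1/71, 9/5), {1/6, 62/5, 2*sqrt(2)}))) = Union(ProductSet({1/71, 9/5}, {1/16, 1}), ProductSet(Interval(1/71, 9/5), {1/6, 62/5, 2*sqrt(2)}))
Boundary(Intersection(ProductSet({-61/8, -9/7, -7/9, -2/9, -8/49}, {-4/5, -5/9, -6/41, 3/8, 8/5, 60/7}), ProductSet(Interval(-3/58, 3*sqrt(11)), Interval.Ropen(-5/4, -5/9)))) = EmptySet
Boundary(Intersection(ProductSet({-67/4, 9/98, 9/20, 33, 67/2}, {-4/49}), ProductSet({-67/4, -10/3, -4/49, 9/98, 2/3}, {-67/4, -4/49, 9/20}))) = ProductSet({-67/4, 9/98}, {-4/49})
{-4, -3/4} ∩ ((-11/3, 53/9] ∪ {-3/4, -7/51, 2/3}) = {-3/4}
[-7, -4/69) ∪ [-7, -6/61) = [-7, -4/69)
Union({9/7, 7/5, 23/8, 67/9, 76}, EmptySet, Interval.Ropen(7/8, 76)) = Interval(7/8, 76)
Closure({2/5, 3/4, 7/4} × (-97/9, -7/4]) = {2/5, 3/4, 7/4} × [-97/9, -7/4]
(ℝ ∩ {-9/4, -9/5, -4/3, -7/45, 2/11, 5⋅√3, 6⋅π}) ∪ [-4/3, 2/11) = {-9/4, -9/5, 5⋅√3, 6⋅π} ∪ [-4/3, 2/11]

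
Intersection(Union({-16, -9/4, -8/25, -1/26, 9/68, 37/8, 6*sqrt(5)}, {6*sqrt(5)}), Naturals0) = EmptySet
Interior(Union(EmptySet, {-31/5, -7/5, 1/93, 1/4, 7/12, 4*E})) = EmptySet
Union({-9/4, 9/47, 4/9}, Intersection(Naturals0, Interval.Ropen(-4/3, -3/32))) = {-9/4, 9/47, 4/9}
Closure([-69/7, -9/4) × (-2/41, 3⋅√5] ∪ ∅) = ({-69/7, -9/4} × [-2/41, 3⋅√5]) ∪ ([-69/7, -9/4] × {-2/41, 3⋅√5}) ∪ ([-69/7, -9/4) × (-2/41, 3⋅√5])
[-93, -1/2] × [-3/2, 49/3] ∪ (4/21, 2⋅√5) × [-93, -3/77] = ([-93, -1/2] × [-3/2, 49/3]) ∪ ((4/21, 2⋅√5) × [-93, -3/77])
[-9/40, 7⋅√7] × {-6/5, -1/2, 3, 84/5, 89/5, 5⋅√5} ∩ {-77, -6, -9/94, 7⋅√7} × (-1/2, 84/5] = {-9/94, 7⋅√7} × {3, 84/5, 5⋅√5}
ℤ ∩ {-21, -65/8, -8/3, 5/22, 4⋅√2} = {-21}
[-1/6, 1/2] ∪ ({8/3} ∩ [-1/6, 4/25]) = [-1/6, 1/2]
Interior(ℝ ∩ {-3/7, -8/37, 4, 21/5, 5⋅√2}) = ∅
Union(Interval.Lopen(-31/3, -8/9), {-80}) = Union({-80}, Interval.Lopen(-31/3, -8/9))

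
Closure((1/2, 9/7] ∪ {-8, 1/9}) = {-8, 1/9} ∪ [1/2, 9/7]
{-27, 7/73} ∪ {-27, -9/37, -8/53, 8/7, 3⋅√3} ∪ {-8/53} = {-27, -9/37, -8/53, 7/73, 8/7, 3⋅√3}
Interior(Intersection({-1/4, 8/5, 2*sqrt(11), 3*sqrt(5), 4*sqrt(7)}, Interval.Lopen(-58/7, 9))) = EmptySet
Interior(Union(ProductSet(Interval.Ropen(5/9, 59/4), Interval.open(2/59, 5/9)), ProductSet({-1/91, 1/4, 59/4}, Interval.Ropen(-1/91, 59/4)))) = ProductSet(Interval.open(5/9, 59/4), Interval.open(2/59, 5/9))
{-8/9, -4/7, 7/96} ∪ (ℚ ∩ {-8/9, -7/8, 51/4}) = {-8/9, -7/8, -4/7, 7/96, 51/4}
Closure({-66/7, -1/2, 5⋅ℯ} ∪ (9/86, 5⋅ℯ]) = {-66/7, -1/2} ∪ [9/86, 5⋅ℯ]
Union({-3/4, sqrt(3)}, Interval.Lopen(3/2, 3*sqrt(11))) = Union({-3/4}, Interval.Lopen(3/2, 3*sqrt(11)))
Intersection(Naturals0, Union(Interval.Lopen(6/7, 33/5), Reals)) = Naturals0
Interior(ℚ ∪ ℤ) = ∅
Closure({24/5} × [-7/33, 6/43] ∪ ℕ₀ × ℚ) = (ℕ₀ × ℝ) ∪ ({24/5} × [-7/33, 6/43])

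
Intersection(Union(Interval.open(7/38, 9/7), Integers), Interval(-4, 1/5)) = Union(Interval.Lopen(7/38, 1/5), Range(-4, 1, 1))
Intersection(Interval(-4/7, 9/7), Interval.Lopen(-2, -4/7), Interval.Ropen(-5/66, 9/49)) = EmptySet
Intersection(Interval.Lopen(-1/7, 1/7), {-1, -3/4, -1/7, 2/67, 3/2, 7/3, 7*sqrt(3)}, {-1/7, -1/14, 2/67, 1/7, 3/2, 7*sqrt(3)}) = {2/67}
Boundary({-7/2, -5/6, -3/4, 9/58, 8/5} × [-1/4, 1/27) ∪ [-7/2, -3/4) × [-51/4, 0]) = ({-7/2, -3/4} × [-51/4, 0]) ∪ ([-7/2, -3/4] × {-51/4, 0}) ∪ ({-7/2, -3/4, 9/58, 8/5} × [-1/4, 1/27]) ∪ ({-7/2, -5/6, -3/4, 9/58, 8/5} × [0, 1/27])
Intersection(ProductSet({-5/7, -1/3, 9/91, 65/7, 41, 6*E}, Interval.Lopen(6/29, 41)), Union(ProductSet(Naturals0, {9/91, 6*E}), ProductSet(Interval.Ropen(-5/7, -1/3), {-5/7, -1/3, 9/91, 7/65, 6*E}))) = ProductSet({-5/7, 41}, {6*E})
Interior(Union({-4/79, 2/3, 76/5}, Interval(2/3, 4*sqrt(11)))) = Interval.open(2/3, 4*sqrt(11))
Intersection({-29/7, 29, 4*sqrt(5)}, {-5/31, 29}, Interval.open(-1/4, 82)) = {29}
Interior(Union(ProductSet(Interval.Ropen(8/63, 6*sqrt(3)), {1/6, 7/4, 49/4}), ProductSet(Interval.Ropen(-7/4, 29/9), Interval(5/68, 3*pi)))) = ProductSet(Interval.open(-7/4, 29/9), Interval.open(5/68, 3*pi))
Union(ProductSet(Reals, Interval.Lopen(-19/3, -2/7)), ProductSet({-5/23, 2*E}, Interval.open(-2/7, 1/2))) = Union(ProductSet({-5/23, 2*E}, Interval.open(-2/7, 1/2)), ProductSet(Reals, Interval.Lopen(-19/3, -2/7)))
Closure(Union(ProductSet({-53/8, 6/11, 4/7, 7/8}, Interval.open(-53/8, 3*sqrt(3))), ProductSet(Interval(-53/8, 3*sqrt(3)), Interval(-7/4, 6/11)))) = Union(ProductSet({-53/8, 6/11, 4/7, 7/8}, Interval(-53/8, 3*sqrt(3))), ProductSet(Interval(-53/8, 3*sqrt(3)), Interval(-7/4, 6/11)))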